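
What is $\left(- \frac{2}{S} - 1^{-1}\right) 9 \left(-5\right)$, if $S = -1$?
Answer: $-45$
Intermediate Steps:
$\left(- \frac{2}{S} - 1^{-1}\right) 9 \left(-5\right) = \left(- \frac{2}{-1} - 1^{-1}\right) 9 \left(-5\right) = \left(\left(-2\right) \left(-1\right) - 1\right) 9 \left(-5\right) = \left(2 - 1\right) 9 \left(-5\right) = 1 \cdot 9 \left(-5\right) = 9 \left(-5\right) = -45$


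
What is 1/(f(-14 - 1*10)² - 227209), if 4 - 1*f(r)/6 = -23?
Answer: -1/200965 ≈ -4.9760e-6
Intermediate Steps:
f(r) = 162 (f(r) = 24 - 6*(-23) = 24 + 138 = 162)
1/(f(-14 - 1*10)² - 227209) = 1/(162² - 227209) = 1/(26244 - 227209) = 1/(-200965) = -1/200965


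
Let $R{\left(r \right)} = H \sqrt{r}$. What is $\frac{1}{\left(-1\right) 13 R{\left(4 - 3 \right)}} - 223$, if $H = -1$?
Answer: $- \frac{2898}{13} \approx -222.92$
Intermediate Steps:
$R{\left(r \right)} = - \sqrt{r}$
$\frac{1}{\left(-1\right) 13 R{\left(4 - 3 \right)}} - 223 = \frac{1}{\left(-1\right) 13 \left(- \sqrt{4 - 3}\right)} - 223 = \frac{1}{\left(-13\right) \left(- \sqrt{4 - 3}\right)} - 223 = \frac{1}{\left(-13\right) \left(- \sqrt{1}\right)} - 223 = \frac{1}{\left(-13\right) \left(\left(-1\right) 1\right)} - 223 = \frac{1}{\left(-13\right) \left(-1\right)} - 223 = \frac{1}{13} - 223 = - \frac{2898}{13}$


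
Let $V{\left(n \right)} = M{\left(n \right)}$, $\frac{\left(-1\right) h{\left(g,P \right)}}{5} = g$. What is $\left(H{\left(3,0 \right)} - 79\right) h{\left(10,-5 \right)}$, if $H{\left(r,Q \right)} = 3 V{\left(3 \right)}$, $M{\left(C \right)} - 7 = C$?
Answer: $2450$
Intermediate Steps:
$M{\left(C \right)} = 7 + C$
$h{\left(g,P \right)} = - 5 g$
$V{\left(n \right)} = 7 + n$
$H{\left(r,Q \right)} = 30$ ($H{\left(r,Q \right)} = 3 \left(7 + 3\right) = 3 \cdot 10 = 30$)
$\left(H{\left(3,0 \right)} - 79\right) h{\left(10,-5 \right)} = \left(30 - 79\right) \left(\left(-5\right) 10\right) = \left(-49\right) \left(-50\right) = 2450$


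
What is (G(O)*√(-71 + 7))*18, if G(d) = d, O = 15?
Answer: 2160*I ≈ 2160.0*I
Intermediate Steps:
(G(O)*√(-71 + 7))*18 = (15*√(-71 + 7))*18 = (15*√(-64))*18 = (15*(8*I))*18 = (120*I)*18 = 2160*I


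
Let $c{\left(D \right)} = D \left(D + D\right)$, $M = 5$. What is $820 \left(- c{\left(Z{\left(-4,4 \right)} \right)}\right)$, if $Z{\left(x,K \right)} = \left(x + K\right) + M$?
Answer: $-41000$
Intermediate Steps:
$Z{\left(x,K \right)} = 5 + K + x$ ($Z{\left(x,K \right)} = \left(x + K\right) + 5 = \left(K + x\right) + 5 = 5 + K + x$)
$c{\left(D \right)} = 2 D^{2}$ ($c{\left(D \right)} = D 2 D = 2 D^{2}$)
$820 \left(- c{\left(Z{\left(-4,4 \right)} \right)}\right) = 820 \left(- 2 \left(5 + 4 - 4\right)^{2}\right) = 820 \left(- 2 \cdot 5^{2}\right) = 820 \left(- 2 \cdot 25\right) = 820 \left(\left(-1\right) 50\right) = 820 \left(-50\right) = -41000$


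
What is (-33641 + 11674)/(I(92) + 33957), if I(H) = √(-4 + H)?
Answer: -67812129/104825251 + 3994*√22/104825251 ≈ -0.64673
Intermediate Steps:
(-33641 + 11674)/(I(92) + 33957) = (-33641 + 11674)/(√(-4 + 92) + 33957) = -21967/(√88 + 33957) = -21967/(2*√22 + 33957) = -21967/(33957 + 2*√22)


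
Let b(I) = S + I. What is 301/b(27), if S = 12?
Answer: 301/39 ≈ 7.7179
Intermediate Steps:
b(I) = 12 + I
301/b(27) = 301/(12 + 27) = 301/39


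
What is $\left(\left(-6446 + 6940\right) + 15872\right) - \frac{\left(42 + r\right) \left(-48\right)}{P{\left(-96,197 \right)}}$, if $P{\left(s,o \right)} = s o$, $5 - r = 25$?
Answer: $\frac{3224091}{197} \approx 16366.0$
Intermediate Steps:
$r = -20$ ($r = 5 - 25 = -20$)
$P{\left(s,o \right)} = o s$
$\left(\left(-6446 + 6940\right) + 15872\right) - \frac{\left(42 + r\right) \left(-48\right)}{P{\left(-96,197 \right)}} = \left(\left(-6446 + 6940\right) + 15872\right) - \frac{\left(42 - 20\right) \left(-48\right)}{197 \left(-96\right)} = \left(494 + 15872\right) - \frac{22 \left(-48\right)}{-18912} = 16366 - \left(-1056\right) \left(- \frac{1}{18912}\right) = 16366 - \frac{11}{197} = \frac{3224091}{197}$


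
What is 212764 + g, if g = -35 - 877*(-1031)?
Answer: 1116916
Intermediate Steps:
g = 904152 (g = -35 + 904187 = 904152)
212764 + g = 212764 + 904152 = 1116916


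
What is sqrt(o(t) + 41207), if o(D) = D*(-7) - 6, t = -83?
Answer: sqrt(41782) ≈ 204.41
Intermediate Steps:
o(D) = -6 - 7*D (o(D) = -7*D - 6 = -6 - 7*D)
sqrt(o(t) + 41207) = sqrt((-6 - 7*(-83)) + 41207) = sqrt((-6 + 581) + 41207) = sqrt(575 + 41207) = sqrt(41782)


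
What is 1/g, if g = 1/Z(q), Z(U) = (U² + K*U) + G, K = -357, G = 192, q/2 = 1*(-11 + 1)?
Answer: 7732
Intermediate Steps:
q = -20 (q = 2*(1*(-11 + 1)) = 2*(1*(-10)) = 2*(-10) = -20)
Z(U) = 192 + U² - 357*U (Z(U) = (U² - 357*U) + 192 = 192 + U² - 357*U)
g = 1/7732 (g = 1/(192 + (-20)² - 357*(-20)) = 1/(192 + 400 + 7140) = 1/7732 ≈ 0.00012933)
1/g = 1/(1/7732) = 7732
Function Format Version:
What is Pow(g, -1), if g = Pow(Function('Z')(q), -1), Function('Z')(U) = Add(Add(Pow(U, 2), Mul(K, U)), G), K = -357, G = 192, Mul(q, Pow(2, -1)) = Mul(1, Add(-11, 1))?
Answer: 7732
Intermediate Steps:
q = -20 (q = Mul(2, Mul(1, Add(-11, 1))) = Mul(2, Mul(1, -10)) = Mul(2, -10) = -20)
Function('Z')(U) = Add(192, Pow(U, 2), Mul(-357, U)) (Function('Z')(U) = Add(Add(Pow(U, 2), Mul(-357, U)), 192) = Add(192, Pow(U, 2), Mul(-357, U)))
g = Rational(1, 7732) (g = Pow(Add(192, Pow(-20, 2), Mul(-357, -20)), -1) = Pow(Add(192, 400, 7140), -1) = Pow(7732, -1) = Rational(1, 7732) ≈ 0.00012933)
Pow(g, -1) = Pow(Rational(1, 7732), -1) = 7732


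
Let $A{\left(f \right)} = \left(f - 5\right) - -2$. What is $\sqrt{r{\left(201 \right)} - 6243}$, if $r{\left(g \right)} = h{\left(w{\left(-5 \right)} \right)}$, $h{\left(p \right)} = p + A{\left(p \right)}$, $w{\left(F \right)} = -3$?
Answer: $2 i \sqrt{1563} \approx 79.07 i$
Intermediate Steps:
$A{\left(f \right)} = -3 + f$ ($A{\left(f \right)} = \left(-5 + f\right) + 2 = -3 + f$)
$h{\left(p \right)} = -3 + 2 p$ ($h{\left(p \right)} = p + \left(-3 + p\right) = -3 + 2 p$)
$r{\left(g \right)} = -9$ ($r{\left(g \right)} = -3 + 2 \left(-3\right) = -3 - 6 = -9$)
$\sqrt{r{\left(201 \right)} - 6243} = \sqrt{-9 - 6243} = \sqrt{-6252} = 2 i \sqrt{1563}$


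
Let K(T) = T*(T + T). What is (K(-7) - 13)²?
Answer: 7225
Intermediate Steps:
K(T) = 2*T² (K(T) = T*(2*T) = 2*T²)
(K(-7) - 13)² = (2*(-7)² - 13)² = (2*49 - 13)² = (98 - 13)² = 85² = 7225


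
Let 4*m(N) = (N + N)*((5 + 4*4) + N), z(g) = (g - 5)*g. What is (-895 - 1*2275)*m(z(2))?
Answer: 142650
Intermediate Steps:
z(g) = g*(-5 + g) (z(g) = (-5 + g)*g = g*(-5 + g))
m(N) = N*(21 + N)/2 (m(N) = ((N + N)*((5 + 4*4) + N))/4 = ((2*N)*((5 + 16) + N))/4 = ((2*N)*(21 + N))/4 = (2*N*(21 + N))/4 = N*(21 + N)/2)
(-895 - 1*2275)*m(z(2)) = (-895 - 1*2275)*((2*(-5 + 2))*(21 + 2*(-5 + 2))/2) = (-895 - 2275)*((2*(-3))*(21 + 2*(-3))/2) = -1585*(-6)*(21 - 6) = -1585*(-6)*15 = -3170*(-45) = 142650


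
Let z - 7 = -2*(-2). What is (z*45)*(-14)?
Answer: -6930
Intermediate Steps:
z = 11 (z = 7 - 2*(-2) = 7 + 4 = 11)
(z*45)*(-14) = (11*45)*(-14) = 495*(-14) = -6930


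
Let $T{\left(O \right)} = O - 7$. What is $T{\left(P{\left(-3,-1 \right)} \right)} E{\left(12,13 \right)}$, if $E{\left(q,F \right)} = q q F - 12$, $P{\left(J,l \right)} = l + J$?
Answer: $-20460$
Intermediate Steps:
$P{\left(J,l \right)} = J + l$
$E{\left(q,F \right)} = -12 + F q^{2}$ ($E{\left(q,F \right)} = q^{2} F - 12 = F q^{2} - 12 = -12 + F q^{2}$)
$T{\left(O \right)} = -7 + O$
$T{\left(P{\left(-3,-1 \right)} \right)} E{\left(12,13 \right)} = \left(-7 - 4\right) \left(-12 + 13 \cdot 12^{2}\right) = \left(-7 - 4\right) \left(-12 + 13 \cdot 144\right) = - 11 \left(-12 + 1872\right) = \left(-11\right) 1860 = -20460$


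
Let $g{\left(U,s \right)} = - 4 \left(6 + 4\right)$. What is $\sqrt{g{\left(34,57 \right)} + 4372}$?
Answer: $38 \sqrt{3} \approx 65.818$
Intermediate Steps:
$g{\left(U,s \right)} = -40$ ($g{\left(U,s \right)} = \left(-4\right) 10 = -40$)
$\sqrt{g{\left(34,57 \right)} + 4372} = \sqrt{-40 + 4372} = \sqrt{4332} = 38 \sqrt{3}$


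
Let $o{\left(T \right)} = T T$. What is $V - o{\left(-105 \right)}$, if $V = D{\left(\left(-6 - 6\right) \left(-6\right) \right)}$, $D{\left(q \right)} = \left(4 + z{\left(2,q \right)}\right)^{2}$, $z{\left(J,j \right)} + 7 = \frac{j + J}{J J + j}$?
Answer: $- \frac{15914171}{1444} \approx -11021.0$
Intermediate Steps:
$z{\left(J,j \right)} = -7 + \frac{J + j}{j + J^{2}}$ ($z{\left(J,j \right)} = -7 + \frac{j + J}{J J + j} = -7 + \frac{J + j}{J^{2} + j} = -7 + \frac{J + j}{j + J^{2}}$)
$o{\left(T \right)} = T^{2}$
$D{\left(q \right)} = \left(4 + \frac{-26 - 6 q}{4 + q}\right)^{2}$ ($D{\left(q \right)} = \left(4 + \frac{2 - 7 \cdot 2^{2} - 6 q}{q + 2^{2}}\right)^{2} = \left(4 + \frac{2 - 28 - 6 q}{q + 4}\right)^{2} = \left(4 + \frac{2 - 28 - 6 q}{4 + q}\right)^{2} = \left(4 + \frac{-26 - 6 q}{4 + q}\right)^{2}$)
$V = \frac{5929}{1444}$ ($V = \frac{4 \left(5 + \left(-6 - 6\right) \left(-6\right)\right)^{2}}{\left(4 + \left(-6 - 6\right) \left(-6\right)\right)^{2}} = \frac{4 \left(5 - -72\right)^{2}}{\left(4 - -72\right)^{2}} = \frac{4 \left(5 + 72\right)^{2}}{\left(4 + 72\right)^{2}} = \frac{4 \cdot 77^{2}}{5776} = 4 \cdot \frac{1}{5776} \cdot 5929 = \frac{5929}{1444} \approx 4.106$)
$V - o{\left(-105 \right)} = \frac{5929}{1444} - \left(-105\right)^{2} = \frac{5929}{1444} - 11025 = - \frac{15914171}{1444}$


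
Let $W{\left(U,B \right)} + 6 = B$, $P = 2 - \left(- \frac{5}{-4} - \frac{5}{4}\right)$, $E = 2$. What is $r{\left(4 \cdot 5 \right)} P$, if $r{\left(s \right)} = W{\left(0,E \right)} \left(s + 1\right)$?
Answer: $-168$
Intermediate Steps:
$P = 2$ ($P = 2 - \left(\left(-5\right) \left(- \frac{1}{4}\right) - \frac{5}{4}\right) = 2 - \left(\frac{5}{4} - \frac{5}{4}\right) = 2 - 0 = 2 + 0 = 2$)
$W{\left(U,B \right)} = -6 + B$
$r{\left(s \right)} = -4 - 4 s$ ($r{\left(s \right)} = \left(-6 + 2\right) \left(s + 1\right) = - 4 \left(1 + s\right) = -4 - 4 s$)
$r{\left(4 \cdot 5 \right)} P = \left(-4 - 4 \cdot 4 \cdot 5\right) 2 = \left(-4 - 80\right) 2 = \left(-84\right) 2 = -168$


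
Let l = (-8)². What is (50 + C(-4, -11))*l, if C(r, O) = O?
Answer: 2496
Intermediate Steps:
l = 64
(50 + C(-4, -11))*l = (50 - 11)*64 = 39*64 = 2496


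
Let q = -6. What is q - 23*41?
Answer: -949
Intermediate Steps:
q - 23*41 = -6 - 23*41 = -6 - 943 = -949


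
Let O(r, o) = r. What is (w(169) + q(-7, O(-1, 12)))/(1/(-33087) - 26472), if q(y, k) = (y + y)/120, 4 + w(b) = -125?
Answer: 85441663/17517581300 ≈ 0.0048775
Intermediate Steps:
w(b) = -129 (w(b) = -4 - 125 = -129)
q(y, k) = y/60 (q(y, k) = (2*y)*(1/120) = y/60)
(w(169) + q(-7, O(-1, 12)))/(1/(-33087) - 26472) = (-129 + (1/60)*(-7))/(1/(-33087) - 26472) = (-129 - 7/60)/(-1/33087 - 26472) = -7747/(60*(-875879065/33087)) = -7747/60*(-33087/875879065) = 85441663/17517581300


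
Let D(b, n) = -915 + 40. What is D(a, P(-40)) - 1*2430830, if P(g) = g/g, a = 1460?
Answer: -2431705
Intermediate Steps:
P(g) = 1
D(b, n) = -875
D(a, P(-40)) - 1*2430830 = -875 - 1*2430830 = -875 - 2430830 = -2431705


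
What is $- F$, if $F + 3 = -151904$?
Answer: $151907$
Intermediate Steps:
$F = -151907$ ($F = -3 - 151904 = -151907$)
$- F = \left(-1\right) \left(-151907\right) = 151907$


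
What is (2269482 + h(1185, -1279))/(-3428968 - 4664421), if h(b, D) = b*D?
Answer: -753867/8093389 ≈ -0.093146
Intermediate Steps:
h(b, D) = D*b
(2269482 + h(1185, -1279))/(-3428968 - 4664421) = (2269482 - 1279*1185)/(-3428968 - 4664421) = (2269482 - 1515615)/(-8093389) = 753867*(-1/8093389) = -753867/8093389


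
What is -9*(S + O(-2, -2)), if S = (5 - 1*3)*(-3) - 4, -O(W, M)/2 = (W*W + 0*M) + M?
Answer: 126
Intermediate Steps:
O(W, M) = -2*M - 2*W² (O(W, M) = -2*((W*W + 0*M) + M) = -2*((W² + 0) + M) = -2*(W² + M) = -2*(M + W²) = -2*M - 2*W²)
S = -10 (S = (5 - 3)*(-3) - 4 = 2*(-3) - 4 = -6 - 4 = -10)
-9*(S + O(-2, -2)) = -9*(-10 + (-2*(-2) - 2*(-2)²)) = -9*(-10 + (4 - 2*4)) = -9*(-10 + (4 - 8)) = -9*(-10 - 4) = -9*(-14) = 126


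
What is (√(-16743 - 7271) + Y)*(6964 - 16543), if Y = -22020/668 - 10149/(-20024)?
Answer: 1039678193223/3344008 - 9579*I*√24014 ≈ 3.1091e+5 - 1.4844e+6*I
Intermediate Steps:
Y = -108537237/3344008 (Y = -22020*1/668 - 10149*(-1/20024) = -5505/167 + 10149/20024 = -108537237/3344008 ≈ -32.457)
(√(-16743 - 7271) + Y)*(6964 - 16543) = (√(-16743 - 7271) - 108537237/3344008)*(6964 - 16543) = (√(-24014) - 108537237/3344008)*(-9579) = (I*√24014 - 108537237/3344008)*(-9579) = (-108537237/3344008 + I*√24014)*(-9579) = 1039678193223/3344008 - 9579*I*√24014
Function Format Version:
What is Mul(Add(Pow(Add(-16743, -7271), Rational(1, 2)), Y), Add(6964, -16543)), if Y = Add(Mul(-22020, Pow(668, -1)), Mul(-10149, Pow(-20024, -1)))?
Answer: Add(Rational(1039678193223, 3344008), Mul(-9579, I, Pow(24014, Rational(1, 2)))) ≈ Add(3.1091e+5, Mul(-1.4844e+6, I))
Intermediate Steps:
Y = Rational(-108537237, 3344008) (Y = Add(Mul(-22020, Rational(1, 668)), Mul(-10149, Rational(-1, 20024))) = Add(Rational(-5505, 167), Rational(10149, 20024)) = Rational(-108537237, 3344008) ≈ -32.457)
Mul(Add(Pow(Add(-16743, -7271), Rational(1, 2)), Y), Add(6964, -16543)) = Mul(Add(Pow(Add(-16743, -7271), Rational(1, 2)), Rational(-108537237, 3344008)), Add(6964, -16543)) = Mul(Add(Pow(-24014, Rational(1, 2)), Rational(-108537237, 3344008)), -9579) = Mul(Add(Mul(I, Pow(24014, Rational(1, 2))), Rational(-108537237, 3344008)), -9579) = Mul(Add(Rational(-108537237, 3344008), Mul(I, Pow(24014, Rational(1, 2)))), -9579) = Add(Rational(1039678193223, 3344008), Mul(-9579, I, Pow(24014, Rational(1, 2))))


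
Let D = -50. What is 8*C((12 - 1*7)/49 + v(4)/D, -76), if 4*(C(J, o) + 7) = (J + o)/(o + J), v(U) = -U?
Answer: -54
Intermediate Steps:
C(J, o) = -27/4 (C(J, o) = -7 + ((J + o)/(o + J))/4 = -7 + ((J + o)/(J + o))/4 = -7 + (¼)*1 = -7 + ¼ = -27/4)
8*C((12 - 1*7)/49 + v(4)/D, -76) = 8*(-27/4) = -54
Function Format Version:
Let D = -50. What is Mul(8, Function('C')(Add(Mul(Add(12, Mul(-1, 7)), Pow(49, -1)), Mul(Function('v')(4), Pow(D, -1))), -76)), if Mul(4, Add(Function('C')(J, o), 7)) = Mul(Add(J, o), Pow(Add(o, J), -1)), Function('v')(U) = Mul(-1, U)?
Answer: -54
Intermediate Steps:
Function('C')(J, o) = Rational(-27, 4) (Function('C')(J, o) = Add(-7, Mul(Rational(1, 4), Mul(Add(J, o), Pow(Add(o, J), -1)))) = Add(-7, Mul(Rational(1, 4), Mul(Add(J, o), Pow(Add(J, o), -1)))) = Add(-7, Mul(Rational(1, 4), 1)) = Add(-7, Rational(1, 4)) = Rational(-27, 4))
Mul(8, Function('C')(Add(Mul(Add(12, Mul(-1, 7)), Pow(49, -1)), Mul(Function('v')(4), Pow(D, -1))), -76)) = Mul(8, Rational(-27, 4)) = -54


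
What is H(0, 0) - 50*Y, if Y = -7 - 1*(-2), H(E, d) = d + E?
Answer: 250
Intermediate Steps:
H(E, d) = E + d
Y = -5 (Y = -7 + 2 = -5)
H(0, 0) - 50*Y = (0 + 0) - 50*(-5) = 0 + 250 = 250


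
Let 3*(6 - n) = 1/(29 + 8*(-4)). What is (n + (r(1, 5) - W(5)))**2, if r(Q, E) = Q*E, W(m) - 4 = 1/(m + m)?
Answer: 398161/8100 ≈ 49.156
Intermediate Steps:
W(m) = 4 + 1/(2*m) (W(m) = 4 + 1/(m + m) = 4 + 1/(2*m))
r(Q, E) = E*Q
n = 55/9 (n = 6 - 1/(3*(29 + 8*(-4))) = 6 - 1/(3*(29 - 32)) = 6 - 1/3/(-3) = 6 - 1/3*(-1/3) = 6 + 1/9 = 55/9 ≈ 6.1111)
(n + (r(1, 5) - W(5)))**2 = (55/9 + (5*1 - (4 + (1/2)/5)))**2 = (55/9 + (5 - (4 + (1/2)*(1/5))))**2 = (55/9 + (5 - (4 + 1/10)))**2 = (55/9 + (5 - 1*41/10))**2 = (55/9 + (5 - 41/10))**2 = (55/9 + 9/10)**2 = (631/90)**2 = 398161/8100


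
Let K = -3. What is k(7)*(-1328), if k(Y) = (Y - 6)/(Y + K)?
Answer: -332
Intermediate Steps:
k(Y) = (-6 + Y)/(-3 + Y) (k(Y) = (Y - 6)/(Y - 3) = (-6 + Y)/(-3 + Y))
k(7)*(-1328) = ((-6 + 7)/(-3 + 7))*(-1328) = (1/4)*(-1328) = -332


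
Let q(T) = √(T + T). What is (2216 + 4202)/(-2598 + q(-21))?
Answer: -2778994/1124941 - 3209*I*√42/3374823 ≈ -2.4703 - 0.0061623*I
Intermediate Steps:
q(T) = √2*√T (q(T) = √(2*T) = √2*√T)
(2216 + 4202)/(-2598 + q(-21)) = (2216 + 4202)/(-2598 + √2*√(-21)) = 6418/(-2598 + √2*(I*√21)) = 6418/(-2598 + I*√42)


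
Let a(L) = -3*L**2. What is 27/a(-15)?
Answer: -1/25 ≈ -0.040000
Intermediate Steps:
27/a(-15) = 27/((-3*(-15)**2)) = 27/((-3*225)) = 27/(-675) = 27*(-1/675) = -1/25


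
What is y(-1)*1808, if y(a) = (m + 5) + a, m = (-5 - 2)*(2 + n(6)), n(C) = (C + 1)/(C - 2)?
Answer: -40228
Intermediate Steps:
n(C) = (1 + C)/(-2 + C)
m = -105/4 (m = (-5 - 2)*(2 + (1 + 6)/(-2 + 6)) = -7*(2 + 7/4) = -7*15/4 = -105/4 ≈ -26.250)
y(a) = -85/4 + a (y(a) = (-105/4 + 5) + a = -85/4 + a)
y(-1)*1808 = (-85/4 - 1)*1808 = -89/4*1808 = -40228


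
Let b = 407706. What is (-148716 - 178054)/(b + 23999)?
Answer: -65354/86341 ≈ -0.75693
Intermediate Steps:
(-148716 - 178054)/(b + 23999) = (-148716 - 178054)/(407706 + 23999) = -326770/431705 = -326770*1/431705 = -65354/86341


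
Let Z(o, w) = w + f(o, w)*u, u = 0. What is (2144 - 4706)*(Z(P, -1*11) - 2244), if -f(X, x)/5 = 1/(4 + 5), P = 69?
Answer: 5777310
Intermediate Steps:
f(X, x) = -5/9 (f(X, x) = -5/(4 + 5) = -5/9)
Z(o, w) = w (Z(o, w) = w - 5/9*0 = w + 0 = w)
(2144 - 4706)*(Z(P, -1*11) - 2244) = (2144 - 4706)*(-1*11 - 2244) = -2562*(-11 - 2244) = -2562*(-2255) = 5777310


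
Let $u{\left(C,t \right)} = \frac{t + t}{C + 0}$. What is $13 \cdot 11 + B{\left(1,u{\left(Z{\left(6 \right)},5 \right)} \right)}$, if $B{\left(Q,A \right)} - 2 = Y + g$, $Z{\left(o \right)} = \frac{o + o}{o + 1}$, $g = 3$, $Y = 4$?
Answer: $152$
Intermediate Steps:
$Z{\left(o \right)} = \frac{2 o}{1 + o}$
$u{\left(C,t \right)} = \frac{2 t}{C}$
$B{\left(Q,A \right)} = 9$ ($B{\left(Q,A \right)} = 2 + \left(4 + 3\right) = 2 + 7 = 9$)
$13 \cdot 11 + B{\left(1,u{\left(Z{\left(6 \right)},5 \right)} \right)} = 13 \cdot 11 + 9 = 143 + 9 = 152$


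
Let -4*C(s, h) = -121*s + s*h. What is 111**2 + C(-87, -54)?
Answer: 34059/4 ≈ 8514.8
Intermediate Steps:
C(s, h) = 121*s/4 - h*s/4 (C(s, h) = -(-121*s + s*h)/4 = -(-121*s + h*s)/4 = 121*s/4 - h*s/4)
111**2 + C(-87, -54) = 111**2 + (1/4)*(-87)*(121 - 1*(-54)) = 12321 + (1/4)*(-87)*(121 + 54) = 12321 + (1/4)*(-87)*175 = 12321 - 15225/4 = 34059/4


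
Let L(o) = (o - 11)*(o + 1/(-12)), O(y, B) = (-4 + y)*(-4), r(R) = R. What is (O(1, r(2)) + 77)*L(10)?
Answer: -10591/12 ≈ -882.58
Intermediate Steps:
O(y, B) = 16 - 4*y
L(o) = (-11 + o)*(-1/12 + o) (L(o) = (-11 + o)*(o - 1/12) = (-11 + o)*(-1/12 + o))
(O(1, r(2)) + 77)*L(10) = ((16 - 4*1) + 77)*(11/12 + 10² - 133/12*10) = ((16 - 4) + 77)*(11/12 + 100 - 665/6) = (12 + 77)*(-119/12) = 89*(-119/12) = -10591/12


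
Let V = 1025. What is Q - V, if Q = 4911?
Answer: 3886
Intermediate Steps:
Q - V = 4911 - 1*1025 = 4911 - 1025 = 3886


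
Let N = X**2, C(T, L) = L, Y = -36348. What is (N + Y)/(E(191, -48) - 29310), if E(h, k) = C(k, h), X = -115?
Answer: 23123/29119 ≈ 0.79409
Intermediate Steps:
E(h, k) = h
N = 13225 (N = (-115)**2 = 13225)
(N + Y)/(E(191, -48) - 29310) = (13225 - 36348)/(191 - 29310) = -23123/(-29119) = -23123*(-1/29119) = 23123/29119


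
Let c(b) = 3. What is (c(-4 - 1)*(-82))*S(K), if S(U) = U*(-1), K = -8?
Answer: -1968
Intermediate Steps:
S(U) = -U
(c(-4 - 1)*(-82))*S(K) = (3*(-82))*(-1*(-8)) = -246*8 = -1968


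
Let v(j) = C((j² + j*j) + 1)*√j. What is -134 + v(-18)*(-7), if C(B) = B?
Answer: -134 - 13629*I*√2 ≈ -134.0 - 19274.0*I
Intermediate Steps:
v(j) = √j*(1 + 2*j²) (v(j) = ((j² + j*j) + 1)*√j = ((j² + j²) + 1)*√j = (2*j² + 1)*√j = (1 + 2*j²)*√j = √j*(1 + 2*j²))
-134 + v(-18)*(-7) = -134 + (√(-18)*(1 + 2*(-18)²))*(-7) = -134 + ((3*I*√2)*(1 + 2*324))*(-7) = -134 + ((3*I*√2)*(1 + 648))*(-7) = -134 + ((3*I*√2)*649)*(-7) = -134 + (1947*I*√2)*(-7) = -134 - 13629*I*√2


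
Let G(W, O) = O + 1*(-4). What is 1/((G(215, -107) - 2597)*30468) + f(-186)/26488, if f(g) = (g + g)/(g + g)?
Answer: 10310107/273181815984 ≈ 3.7741e-5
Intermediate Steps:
G(W, O) = -4 + O (G(W, O) = O - 4 = -4 + O)
f(g) = 1 (f(g) = (2*g)/((2*g)) = (2*g)*(1/(2*g)) = 1)
1/((G(215, -107) - 2597)*30468) + f(-186)/26488 = 1/((-4 - 107) - 2597*30468) + 1/26488 = (1/30468)/(-111 - 2597) + 1*(1/26488) = (1/30468)/(-2708) + 1/26488 = -1/2708*1/30468 + 1/26488 = -1/82507344 + 1/26488 = 10310107/273181815984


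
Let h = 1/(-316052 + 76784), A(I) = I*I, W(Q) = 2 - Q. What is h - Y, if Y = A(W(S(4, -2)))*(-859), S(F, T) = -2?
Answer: 3288499391/239268 ≈ 13744.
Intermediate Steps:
A(I) = I²
Y = -13744 (Y = (2 - 1*(-2))²*(-859) = (2 + 2)²*(-859) = 4²*(-859) = 16*(-859) = -13744)
h = -1/239268 (h = 1/(-239268) = -1/239268 ≈ -4.1794e-6)
h - Y = -1/239268 - 1*(-13744) = -1/239268 + 13744 = 3288499391/239268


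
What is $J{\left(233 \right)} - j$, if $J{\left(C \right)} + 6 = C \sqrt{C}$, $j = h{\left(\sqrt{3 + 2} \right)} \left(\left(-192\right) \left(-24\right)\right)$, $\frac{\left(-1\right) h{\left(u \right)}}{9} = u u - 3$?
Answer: $82938 + 233 \sqrt{233} \approx 86495.0$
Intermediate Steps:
$h{\left(u \right)} = 27 - 9 u^{2}$ ($h{\left(u \right)} = - 9 \left(u u - 3\right) = - 9 \left(u^{2} - 3\right) = - 9 \left(-3 + u^{2}\right) = 27 - 9 u^{2}$)
$j = -82944$ ($j = \left(27 - 9 \left(\sqrt{3 + 2}\right)^{2}\right) \left(\left(-192\right) \left(-24\right)\right) = \left(27 - 9 \left(\sqrt{5}\right)^{2}\right) 4608 = \left(27 - 45\right) 4608 = \left(-18\right) 4608 = -82944$)
$J{\left(C \right)} = -6 + C^{\frac{3}{2}}$ ($J{\left(C \right)} = -6 + C \sqrt{C} = -6 + C^{\frac{3}{2}}$)
$J{\left(233 \right)} - j = \left(-6 + 233^{\frac{3}{2}}\right) - -82944 = \left(-6 + 233 \sqrt{233}\right) + 82944 = 82938 + 233 \sqrt{233}$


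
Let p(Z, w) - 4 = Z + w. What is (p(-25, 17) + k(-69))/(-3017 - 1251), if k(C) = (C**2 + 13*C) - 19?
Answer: -3841/4268 ≈ -0.89995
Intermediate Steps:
k(C) = -19 + C**2 + 13*C
p(Z, w) = 4 + Z + w (p(Z, w) = 4 + (Z + w) = 4 + Z + w)
(p(-25, 17) + k(-69))/(-3017 - 1251) = ((4 - 25 + 17) + (-19 + (-69)**2 + 13*(-69)))/(-3017 - 1251) = (-4 + (-19 + 4761 - 897))/(-4268) = (-4 + 3845)*(-1/4268) = 3841*(-1/4268) = -3841/4268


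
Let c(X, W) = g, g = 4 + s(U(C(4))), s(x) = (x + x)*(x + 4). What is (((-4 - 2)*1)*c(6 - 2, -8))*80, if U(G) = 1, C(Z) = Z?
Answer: -6720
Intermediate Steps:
s(x) = 2*x*(4 + x) (s(x) = (2*x)*(4 + x) = 2*x*(4 + x))
g = 14 (g = 4 + 2*1*(4 + 1) = 4 + 2*1*5 = 4 + 10 = 14)
c(X, W) = 14
(((-4 - 2)*1)*c(6 - 2, -8))*80 = (((-4 - 2)*1)*14)*80 = (-6*1*14)*80 = -6*14*80 = -84*80 = -6720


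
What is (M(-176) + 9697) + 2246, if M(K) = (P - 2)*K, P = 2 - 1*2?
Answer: 12295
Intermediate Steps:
P = 0 (P = 2 - 2 = 0)
M(K) = -2*K (M(K) = (0 - 2)*K = -2*K)
(M(-176) + 9697) + 2246 = (-2*(-176) + 9697) + 2246 = (352 + 9697) + 2246 = 10049 + 2246 = 12295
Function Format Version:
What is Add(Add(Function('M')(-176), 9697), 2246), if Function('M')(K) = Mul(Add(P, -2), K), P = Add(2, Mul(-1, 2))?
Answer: 12295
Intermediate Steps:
P = 0 (P = Add(2, -2) = 0)
Function('M')(K) = Mul(-2, K) (Function('M')(K) = Mul(Add(0, -2), K) = Mul(-2, K))
Add(Add(Function('M')(-176), 9697), 2246) = Add(Add(Mul(-2, -176), 9697), 2246) = Add(Add(352, 9697), 2246) = Add(10049, 2246) = 12295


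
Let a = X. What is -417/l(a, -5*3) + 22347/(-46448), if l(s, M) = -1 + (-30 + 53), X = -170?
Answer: -9930225/510928 ≈ -19.436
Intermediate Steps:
a = -170
l(s, M) = 22 (l(s, M) = -1 + 23 = 22)
-417/l(a, -5*3) + 22347/(-46448) = -417/22 + 22347/(-46448) = -417*1/22 + 22347*(-1/46448) = -417/22 - 22347/46448 = -9930225/510928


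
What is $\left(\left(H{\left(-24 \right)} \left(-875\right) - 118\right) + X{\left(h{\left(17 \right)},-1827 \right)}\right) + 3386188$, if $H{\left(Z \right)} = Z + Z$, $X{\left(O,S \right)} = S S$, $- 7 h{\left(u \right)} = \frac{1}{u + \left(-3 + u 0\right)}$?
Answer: $6765999$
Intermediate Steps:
$h{\left(u \right)} = - \frac{1}{7 \left(-3 + u\right)}$ ($h{\left(u \right)} = - \frac{1}{7 \left(u + \left(-3 + u 0\right)\right)} = - \frac{1}{7 \left(u + \left(-3 + 0\right)\right)} = - \frac{1}{7 \left(u - 3\right)} = - \frac{1}{7 \left(-3 + u\right)}$)
$X{\left(O,S \right)} = S^{2}$
$H{\left(Z \right)} = 2 Z$
$\left(\left(H{\left(-24 \right)} \left(-875\right) - 118\right) + X{\left(h{\left(17 \right)},-1827 \right)}\right) + 3386188 = \left(\left(2 \left(-24\right) \left(-875\right) - 118\right) + \left(-1827\right)^{2}\right) + 3386188 = \left(\left(\left(-48\right) \left(-875\right) - 118\right) + 3337929\right) + 3386188 = \left(\left(42000 - 118\right) + 3337929\right) + 3386188 = \left(41882 + 3337929\right) + 3386188 = 3379811 + 3386188 = 6765999$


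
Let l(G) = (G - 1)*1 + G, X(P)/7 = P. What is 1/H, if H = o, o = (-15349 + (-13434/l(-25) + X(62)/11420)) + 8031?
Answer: -97070/684785191 ≈ -0.00014175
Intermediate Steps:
X(P) = 7*P
l(G) = -1 + 2*G (l(G) = (-1 + G)*1 + G = (-1 + G) + G = -1 + 2*G)
o = -684785191/97070 (o = (-15349 + (-13434/(-1 + 2*(-25)) + (7*62)/11420)) + 8031 = (-15349 + (-13434/(-1 - 50) + 434*(1/11420))) + 8031 = (-15349 + (-13434/(-51) + 217/5710)) + 8031 = (-15349 + (-13434*(-1/51) + 217/5710)) + 8031 = (-15349 + (4478/17 + 217/5710)) + 8031 = (-15349 + 25573069/97070) + 8031 = -1464354361/97070 + 8031 = -684785191/97070 ≈ -7054.5)
H = -684785191/97070 ≈ -7054.5
1/H = 1/(-684785191/97070) = -97070/684785191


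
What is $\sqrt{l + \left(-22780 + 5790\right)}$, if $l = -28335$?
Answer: $35 i \sqrt{37} \approx 212.9 i$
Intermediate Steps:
$\sqrt{l + \left(-22780 + 5790\right)} = \sqrt{-28335 + \left(-22780 + 5790\right)} = \sqrt{-28335 - 16990} = \sqrt{-45325} = 35 i \sqrt{37}$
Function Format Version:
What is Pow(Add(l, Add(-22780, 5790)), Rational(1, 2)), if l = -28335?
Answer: Mul(35, I, Pow(37, Rational(1, 2))) ≈ Mul(212.90, I)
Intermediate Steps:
Pow(Add(l, Add(-22780, 5790)), Rational(1, 2)) = Pow(Add(-28335, Add(-22780, 5790)), Rational(1, 2)) = Pow(Add(-28335, -16990), Rational(1, 2)) = Pow(-45325, Rational(1, 2)) = Mul(35, I, Pow(37, Rational(1, 2)))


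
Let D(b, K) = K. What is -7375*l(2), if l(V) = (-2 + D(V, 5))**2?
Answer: -66375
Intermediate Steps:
l(V) = 9 (l(V) = (-2 + 5)**2 = 3**2 = 9)
-7375*l(2) = -7375*9 = -66375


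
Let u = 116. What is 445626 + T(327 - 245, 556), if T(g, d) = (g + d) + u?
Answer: 446380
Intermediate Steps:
T(g, d) = 116 + d + g (T(g, d) = (g + d) + 116 = (d + g) + 116 = 116 + d + g)
445626 + T(327 - 245, 556) = 445626 + (116 + 556 + (327 - 245)) = 445626 + (116 + 556 + 82) = 445626 + 754 = 446380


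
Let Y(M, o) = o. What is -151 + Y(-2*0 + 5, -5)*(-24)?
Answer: -31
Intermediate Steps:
-151 + Y(-2*0 + 5, -5)*(-24) = -151 - 5*(-24) = -151 + 120 = -31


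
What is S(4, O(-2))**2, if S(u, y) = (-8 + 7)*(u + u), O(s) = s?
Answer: 64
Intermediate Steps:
S(u, y) = -2*u
S(4, O(-2))**2 = (-2*4)**2 = (-8)**2 = 64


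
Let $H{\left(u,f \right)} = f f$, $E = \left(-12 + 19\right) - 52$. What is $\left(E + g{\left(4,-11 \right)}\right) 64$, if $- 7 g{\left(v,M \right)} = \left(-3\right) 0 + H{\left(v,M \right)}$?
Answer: $- \frac{27904}{7} \approx -3986.3$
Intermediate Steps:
$E = -45$ ($E = 7 - 52 = -45$)
$H{\left(u,f \right)} = f^{2}$
$g{\left(v,M \right)} = - \frac{M^{2}}{7}$ ($g{\left(v,M \right)} = - \frac{\left(-3\right) 0 + M^{2}}{7} = - \frac{0 + M^{2}}{7} = - \frac{M^{2}}{7}$)
$\left(E + g{\left(4,-11 \right)}\right) 64 = \left(-45 - \frac{\left(-11\right)^{2}}{7}\right) 64 = \left(-45 - \frac{121}{7}\right) 64 = \left(- \frac{436}{7}\right) 64 = - \frac{27904}{7}$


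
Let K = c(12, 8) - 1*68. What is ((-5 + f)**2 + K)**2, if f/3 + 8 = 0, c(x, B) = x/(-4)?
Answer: 592900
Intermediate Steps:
c(x, B) = -x/4 (c(x, B) = x*(-1/4) = -x/4)
f = -24 (f = -24 + 3*0 = -24 + 0 = -24)
K = -71 (K = -1/4*12 - 1*68 = -3 - 68 = -71)
((-5 + f)**2 + K)**2 = ((-5 - 24)**2 - 71)**2 = ((-29)**2 - 71)**2 = (841 - 71)**2 = 770**2 = 592900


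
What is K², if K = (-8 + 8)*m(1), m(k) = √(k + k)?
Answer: 0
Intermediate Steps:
m(k) = √2*√k (m(k) = √(2*k) = √2*√k)
K = 0 (K = (-8 + 8)*(√2*√1) = 0*(√2*1) = 0*√2 = 0)
K² = 0² = 0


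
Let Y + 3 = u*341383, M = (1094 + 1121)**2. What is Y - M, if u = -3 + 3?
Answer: -4906228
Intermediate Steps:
u = 0
M = 4906225 (M = 2215**2 = 4906225)
Y = -3 (Y = -3 + 0*341383 = -3 + 0 = -3)
Y - M = -3 - 1*4906225 = -3 - 4906225 = -4906228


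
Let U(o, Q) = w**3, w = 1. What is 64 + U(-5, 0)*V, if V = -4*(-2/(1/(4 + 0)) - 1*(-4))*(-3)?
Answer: 16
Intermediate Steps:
U(o, Q) = 1 (U(o, Q) = 1**3 = 1)
V = -48 (V = -4*(-2/(1/4) + 4)*(-3) = -4*(-2/1/4 + 4)*(-3) = -4*(-2*4 + 4)*(-3) = -4*(-8 + 4)*(-3) = -4*(-4)*(-3) = 16*(-3) = -48)
64 + U(-5, 0)*V = 64 + 1*(-48) = 64 - 48 = 16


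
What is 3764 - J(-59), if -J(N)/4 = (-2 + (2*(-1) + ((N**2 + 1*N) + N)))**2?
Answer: 45135288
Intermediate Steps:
J(N) = -4*(-4 + N**2 + 2*N)**2 (J(N) = -4*(-2 + (2*(-1) + ((N**2 + 1*N) + N)))**2 = -4*(-2 + (-2 + ((N**2 + N) + N)))**2 = -4*(-2 + (-2 + ((N + N**2) + N)))**2 = -4*(-2 + (-2 + (N**2 + 2*N)))**2 = -4*(-2 + (-2 + N**2 + 2*N))**2 = -4*(-4 + N**2 + 2*N)**2)
3764 - J(-59) = 3764 - (-4)*(-4 + (-59)**2 + 2*(-59))**2 = 3764 - (-4)*(-4 + 3481 - 118)**2 = 3764 - (-4)*3359**2 = 3764 - (-4)*11282881 = 3764 - 1*(-45131524) = 3764 + 45131524 = 45135288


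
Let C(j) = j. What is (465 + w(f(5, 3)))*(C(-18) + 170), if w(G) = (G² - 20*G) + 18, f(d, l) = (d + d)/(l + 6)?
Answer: 5688296/81 ≈ 70226.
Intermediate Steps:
f(d, l) = 2*d/(6 + l) (f(d, l) = (2*d)/(6 + l) = 2*d/(6 + l))
w(G) = 18 + G² - 20*G
(465 + w(f(5, 3)))*(C(-18) + 170) = (465 + (18 + (2*5/(6 + 3))² - 40*5/(6 + 3)))*(-18 + 170) = (465 + (18 + (2*5/9)² - 40*5/9))*152 = (465 + (18 + (2*5*(⅑))² - 40*5/9))*152 = (465 + (18 + (10/9)² - 20*10/9))*152 = (465 + (18 + 100/81 - 200/9))*152 = (465 - 242/81)*152 = (37423/81)*152 = 5688296/81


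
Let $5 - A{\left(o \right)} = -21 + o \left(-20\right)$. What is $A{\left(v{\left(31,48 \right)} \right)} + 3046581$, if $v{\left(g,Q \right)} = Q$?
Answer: $3047567$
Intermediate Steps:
$A{\left(o \right)} = 26 + 20 o$ ($A{\left(o \right)} = 5 - \left(-21 + o \left(-20\right)\right) = 5 - \left(-21 - 20 o\right) = 5 + \left(21 + 20 o\right) = 26 + 20 o$)
$A{\left(v{\left(31,48 \right)} \right)} + 3046581 = \left(26 + 20 \cdot 48\right) + 3046581 = \left(26 + 960\right) + 3046581 = 986 + 3046581 = 3047567$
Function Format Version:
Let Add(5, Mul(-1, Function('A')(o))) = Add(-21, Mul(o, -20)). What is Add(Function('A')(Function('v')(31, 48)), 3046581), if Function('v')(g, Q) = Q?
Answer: 3047567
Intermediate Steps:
Function('A')(o) = Add(26, Mul(20, o)) (Function('A')(o) = Add(5, Mul(-1, Add(-21, Mul(o, -20)))) = Add(5, Mul(-1, Add(-21, Mul(-20, o)))) = Add(5, Add(21, Mul(20, o))) = Add(26, Mul(20, o)))
Add(Function('A')(Function('v')(31, 48)), 3046581) = Add(Add(26, Mul(20, 48)), 3046581) = Add(Add(26, 960), 3046581) = Add(986, 3046581) = 3047567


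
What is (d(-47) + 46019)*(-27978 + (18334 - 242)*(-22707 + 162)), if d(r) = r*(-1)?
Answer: -18790879627788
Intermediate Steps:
d(r) = -r
(d(-47) + 46019)*(-27978 + (18334 - 242)*(-22707 + 162)) = (-1*(-47) + 46019)*(-27978 + (18334 - 242)*(-22707 + 162)) = (47 + 46019)*(-27978 + 18092*(-22545)) = 46066*(-27978 - 407884140) = 46066*(-407912118) = -18790879627788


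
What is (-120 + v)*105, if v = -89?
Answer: -21945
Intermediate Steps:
(-120 + v)*105 = (-120 - 89)*105 = -209*105 = -21945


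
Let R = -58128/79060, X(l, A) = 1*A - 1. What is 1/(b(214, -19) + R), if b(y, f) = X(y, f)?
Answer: -19765/409832 ≈ -0.048227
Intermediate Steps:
X(l, A) = -1 + A (X(l, A) = A - 1 = -1 + A)
b(y, f) = -1 + f
R = -14532/19765 (R = -58128*1/79060 = -14532/19765 ≈ -0.73524)
1/(b(214, -19) + R) = 1/((-1 - 19) - 14532/19765) = 1/(-20 - 14532/19765) = 1/(-409832/19765) = -19765/409832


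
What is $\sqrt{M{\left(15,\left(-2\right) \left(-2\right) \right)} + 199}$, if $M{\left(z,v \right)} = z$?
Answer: $\sqrt{214} \approx 14.629$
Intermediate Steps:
$\sqrt{M{\left(15,\left(-2\right) \left(-2\right) \right)} + 199} = \sqrt{15 + 199} = \sqrt{214}$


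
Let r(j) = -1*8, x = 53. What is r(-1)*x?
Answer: -424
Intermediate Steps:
r(j) = -8
r(-1)*x = -8*53 = -424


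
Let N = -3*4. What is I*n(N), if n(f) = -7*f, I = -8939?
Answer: -750876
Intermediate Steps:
N = -12
I*n(N) = -(-62573)*(-12) = -8939*84 = -750876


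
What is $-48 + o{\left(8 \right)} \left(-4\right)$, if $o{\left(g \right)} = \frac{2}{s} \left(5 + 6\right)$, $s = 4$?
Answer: $-70$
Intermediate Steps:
$o{\left(g \right)} = \frac{11}{2}$ ($o{\left(g \right)} = \frac{2}{4} \left(5 + 6\right) = 2 \cdot \frac{1}{4} \cdot 11 = \frac{1}{2} \cdot 11 = \frac{11}{2}$)
$-48 + o{\left(8 \right)} \left(-4\right) = -48 + \frac{11}{2} \left(-4\right) = -48 - 22 = -70$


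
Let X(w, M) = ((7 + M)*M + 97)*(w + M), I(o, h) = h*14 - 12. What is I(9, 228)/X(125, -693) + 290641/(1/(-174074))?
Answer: -683211365921139331/13504058 ≈ -5.0593e+10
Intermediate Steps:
I(o, h) = -12 + 14*h (I(o, h) = 14*h - 12 = -12 + 14*h)
X(w, M) = (97 + M*(7 + M))*(M + w) (X(w, M) = (M*(7 + M) + 97)*(M + w) = (97 + M*(7 + M))*(M + w))
I(9, 228)/X(125, -693) + 290641/(1/(-174074)) = (-12 + 14*228)/((-693)³ + 7*(-693)² + 97*(-693) + 97*125 + 125*(-693)² + 7*(-693)*125) + 290641/(1/(-174074)) = (-12 + 3192)/(-332812557 + 7*480249 - 67221 + 12125 + 125*480249 - 606375) + 290641/(-1/174074) = 3180/(-332812557 + 3361743 - 67221 + 12125 + 60031125 - 606375) + 290641*(-174074) = 3180/(-270081160) - 50593041434 = 3180*(-1/270081160) - 50593041434 = -159/13504058 - 50593041434 = -683211365921139331/13504058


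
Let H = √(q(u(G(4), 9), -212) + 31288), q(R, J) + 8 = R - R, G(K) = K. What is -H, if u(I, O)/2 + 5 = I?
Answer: -4*√1955 ≈ -176.86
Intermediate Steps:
u(I, O) = -10 + 2*I
q(R, J) = -8 (q(R, J) = -8 + (R - R) = -8 + 0 = -8)
H = 4*√1955 (H = √(-8 + 31288) = √31280 = 4*√1955 ≈ 176.86)
-H = -4*√1955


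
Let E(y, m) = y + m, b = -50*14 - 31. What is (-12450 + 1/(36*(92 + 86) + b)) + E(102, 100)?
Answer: -69531895/5677 ≈ -12248.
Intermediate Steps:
b = -731 (b = -700 - 31 = -731)
E(y, m) = m + y
(-12450 + 1/(36*(92 + 86) + b)) + E(102, 100) = (-12450 + 1/(36*(92 + 86) - 731)) + (100 + 102) = (-12450 + 1/(36*178 - 731)) + 202 = (-12450 + 1/(6408 - 731)) + 202 = (-12450 + 1/5677) + 202 = -70678649/5677 + 202 = -69531895/5677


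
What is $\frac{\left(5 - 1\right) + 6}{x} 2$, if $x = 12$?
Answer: $\frac{5}{3} \approx 1.6667$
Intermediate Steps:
$\frac{\left(5 - 1\right) + 6}{x} 2 = \frac{\left(5 - 1\right) + 6}{12} \cdot 2 = \frac{4 + 6}{12} \cdot 2 = \frac{1}{12} \cdot 10 \cdot 2 = \frac{5}{6} \cdot 2 = \frac{5}{3}$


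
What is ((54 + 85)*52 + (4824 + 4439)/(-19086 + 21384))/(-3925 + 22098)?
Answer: 16619207/41761554 ≈ 0.39795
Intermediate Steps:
((54 + 85)*52 + (4824 + 4439)/(-19086 + 21384))/(-3925 + 22098) = (139*52 + 9263/2298)/18173 = (7228 + 9263*(1/2298))*(1/18173) = (7228 + 9263/2298)*(1/18173) = (16619207/2298)*(1/18173) = 16619207/41761554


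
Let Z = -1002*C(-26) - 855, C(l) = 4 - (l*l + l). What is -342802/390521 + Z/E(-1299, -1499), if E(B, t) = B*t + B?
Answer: -138203957909/253305198314 ≈ -0.54560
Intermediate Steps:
C(l) = 4 - l - l² (C(l) = 4 - (l² + l) = 4 - (l + l²) = 4 + (-l - l²) = 4 - l - l²)
Z = 646437 (Z = -1002*(4 - 1*(-26) - 1*(-26)²) - 855 = -1002*(4 + 26 - 1*676) - 855 = -1002*(4 + 26 - 676) - 855 = -1002*(-646) - 855 = 647292 - 855 = 646437)
E(B, t) = B + B*t
-342802/390521 + Z/E(-1299, -1499) = -342802/390521 + 646437/((-1299*(1 - 1499))) = -342802*1/390521 + 646437/((-1299*(-1498))) = -342802/390521 + 646437/1945902 = -342802/390521 + 646437*(1/1945902) = -342802/390521 + 215479/648634 = -138203957909/253305198314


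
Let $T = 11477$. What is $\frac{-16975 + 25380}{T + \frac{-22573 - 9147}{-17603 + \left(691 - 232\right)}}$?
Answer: $\frac{18011915}{24599176} \approx 0.73222$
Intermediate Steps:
$\frac{-16975 + 25380}{T + \frac{-22573 - 9147}{-17603 + \left(691 - 232\right)}} = \frac{-16975 + 25380}{11477 + \frac{-22573 - 9147}{-17603 + \left(691 - 232\right)}} = \frac{8405}{11477 - \frac{31720}{-17603 + \left(691 - 232\right)}} = \frac{8405}{11477 - \frac{31720}{-17603 + 459}} = \frac{8405}{11477 - \frac{31720}{-17144}} = \frac{8405}{11477 - - \frac{3965}{2143}} = \frac{8405}{11477 + \frac{3965}{2143}} = \frac{8405}{\frac{24599176}{2143}} = 8405 \cdot \frac{2143}{24599176} = \frac{18011915}{24599176}$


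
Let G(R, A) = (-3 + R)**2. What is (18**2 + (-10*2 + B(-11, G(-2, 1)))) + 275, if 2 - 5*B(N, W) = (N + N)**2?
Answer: 2413/5 ≈ 482.60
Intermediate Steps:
B(N, W) = 2/5 - 4*N**2/5 (B(N, W) = 2/5 - (N + N)**2/5 = 2/5 - 4*N**2/5)
(18**2 + (-10*2 + B(-11, G(-2, 1)))) + 275 = (18**2 + (-10*2 + (2/5 - 4/5*(-11)**2))) + 275 = (324 + (-20 + (2/5 - 4/5*121))) + 275 = (324 + (-20 + (2/5 - 484/5))) + 275 = (324 + (-20 - 482/5)) + 275 = (324 - 582/5) + 275 = 1038/5 + 275 = 2413/5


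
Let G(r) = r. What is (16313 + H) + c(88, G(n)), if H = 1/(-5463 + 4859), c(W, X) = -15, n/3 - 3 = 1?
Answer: 9843991/604 ≈ 16298.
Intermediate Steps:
n = 12 (n = 9 + 3*1 = 9 + 3 = 12)
H = -1/604 (H = 1/(-604) = -1/604 ≈ -0.0016556)
(16313 + H) + c(88, G(n)) = (16313 - 1/604) - 15 = 9853051/604 - 15 = 9843991/604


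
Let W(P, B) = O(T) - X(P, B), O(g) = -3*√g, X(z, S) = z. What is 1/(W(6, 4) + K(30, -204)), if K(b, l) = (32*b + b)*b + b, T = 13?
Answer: 9908/294505353 + √13/294505353 ≈ 3.3655e-5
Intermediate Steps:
K(b, l) = b + 33*b² (K(b, l) = (33*b)*b + b = 33*b² + b = b + 33*b²)
W(P, B) = -P - 3*√13 (W(P, B) = -3*√13 - P = -P - 3*√13)
1/(W(6, 4) + K(30, -204)) = 1/((-1*6 - 3*√13) + 30*(1 + 33*30)) = 1/((-6 - 3*√13) + 30*(1 + 990)) = 1/((-6 - 3*√13) + 30*991) = 1/((-6 - 3*√13) + 29730) = 1/(29724 - 3*√13)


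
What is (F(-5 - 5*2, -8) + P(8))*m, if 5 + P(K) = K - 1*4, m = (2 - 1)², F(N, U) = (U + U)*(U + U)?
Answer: 255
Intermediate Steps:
F(N, U) = 4*U² (F(N, U) = (2*U)*(2*U) = 4*U²)
m = 1 (m = 1² = 1)
P(K) = -9 + K (P(K) = -5 + (K - 1*4) = -5 + (K - 4) = -5 + (-4 + K) = -9 + K)
(F(-5 - 5*2, -8) + P(8))*m = (4*(-8)² + (-9 + 8))*1 = (4*64 - 1)*1 = (256 - 1)*1 = 255*1 = 255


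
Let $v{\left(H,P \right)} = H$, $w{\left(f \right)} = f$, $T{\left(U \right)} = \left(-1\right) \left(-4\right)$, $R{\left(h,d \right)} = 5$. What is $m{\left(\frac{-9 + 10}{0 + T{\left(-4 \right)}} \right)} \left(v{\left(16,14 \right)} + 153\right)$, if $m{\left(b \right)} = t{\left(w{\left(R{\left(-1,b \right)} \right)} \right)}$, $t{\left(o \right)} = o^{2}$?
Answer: $4225$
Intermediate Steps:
$T{\left(U \right)} = 4$
$m{\left(b \right)} = 25$ ($m{\left(b \right)} = 5^{2} = 25$)
$m{\left(\frac{-9 + 10}{0 + T{\left(-4 \right)}} \right)} \left(v{\left(16,14 \right)} + 153\right) = 25 \left(16 + 153\right) = 25 \cdot 169 = 4225$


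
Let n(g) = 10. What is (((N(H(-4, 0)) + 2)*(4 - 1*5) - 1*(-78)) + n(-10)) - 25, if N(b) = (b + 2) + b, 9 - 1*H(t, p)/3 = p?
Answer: 5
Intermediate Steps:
H(t, p) = 27 - 3*p
N(b) = 2 + 2*b (N(b) = (2 + b) + b = 2 + 2*b)
(((N(H(-4, 0)) + 2)*(4 - 1*5) - 1*(-78)) + n(-10)) - 25 = ((((2 + 2*(27 - 3*0)) + 2)*(4 - 1*5) - 1*(-78)) + 10) - 25 = ((((2 + 2*(27 + 0)) + 2)*(4 - 5) + 78) + 10) - 25 = ((((2 + 2*27) + 2)*(-1) + 78) + 10) - 25 = ((((2 + 54) + 2)*(-1) + 78) + 10) - 25 = (((56 + 2)*(-1) + 78) + 10) - 25 = ((58*(-1) + 78) + 10) - 25 = ((-58 + 78) + 10) - 25 = (20 + 10) - 25 = 30 - 25 = 5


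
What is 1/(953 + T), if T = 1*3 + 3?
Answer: 1/959 ≈ 0.0010428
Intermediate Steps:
T = 6 (T = 3 + 3 = 6)
1/(953 + T) = 1/(953 + 6) = 1/959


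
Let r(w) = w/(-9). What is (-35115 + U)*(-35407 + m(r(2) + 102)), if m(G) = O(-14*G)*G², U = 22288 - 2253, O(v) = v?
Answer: 162650856972760/729 ≈ 2.2311e+11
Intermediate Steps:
U = 20035
r(w) = -w/9 (r(w) = w*(-⅑) = -w/9)
m(G) = -14*G³ (m(G) = (-14*G)*G² = -14*G³)
(-35115 + U)*(-35407 + m(r(2) + 102)) = (-35115 + 20035)*(-35407 - 14*(-⅑*2 + 102)³) = -15080*(-35407 - 14*(-2/9 + 102)³) = -15080*(-35407 - 14*(916/9)³) = -15080*(-35407 - 14*768575296/729) = -15080*(-35407 - 10760054144/729) = -15080*(-10785865847/729) = 162650856972760/729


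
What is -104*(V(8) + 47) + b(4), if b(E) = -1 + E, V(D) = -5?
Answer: -4365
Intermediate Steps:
-104*(V(8) + 47) + b(4) = -104*(-5 + 47) + (-1 + 4) = -104*42 + 3 = -4368 + 3 = -4365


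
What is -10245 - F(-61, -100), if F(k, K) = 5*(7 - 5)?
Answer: -10255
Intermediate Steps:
F(k, K) = 10 (F(k, K) = 5*2 = 10)
-10245 - F(-61, -100) = -10245 - 1*10 = -10245 - 10 = -10255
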